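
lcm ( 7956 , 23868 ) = 23868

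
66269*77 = 5102713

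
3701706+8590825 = 12292531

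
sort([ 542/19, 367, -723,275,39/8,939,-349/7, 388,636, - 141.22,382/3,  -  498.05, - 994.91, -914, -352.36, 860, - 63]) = [ - 994.91, - 914,-723,-498.05, - 352.36,-141.22,  -  63,-349/7,39/8,542/19,382/3,275,367, 388,636, 860, 939 ]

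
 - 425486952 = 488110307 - 913597259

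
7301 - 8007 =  -706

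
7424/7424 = 1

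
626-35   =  591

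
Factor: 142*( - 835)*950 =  - 112641500   =  - 2^2  *  5^3*19^1 * 71^1*167^1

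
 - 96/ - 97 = 96/97 = 0.99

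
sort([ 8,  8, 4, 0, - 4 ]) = [ -4,  0,  4,  8,8] 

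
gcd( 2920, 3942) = 146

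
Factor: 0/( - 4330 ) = 0 = 0^1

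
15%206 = 15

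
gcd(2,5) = 1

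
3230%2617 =613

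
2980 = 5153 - 2173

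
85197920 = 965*88288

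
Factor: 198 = 2^1 * 3^2*11^1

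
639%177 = 108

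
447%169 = 109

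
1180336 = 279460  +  900876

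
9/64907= 9/64907 = 0.00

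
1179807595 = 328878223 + 850929372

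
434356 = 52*8353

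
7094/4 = 3547/2 = 1773.50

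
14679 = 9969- - 4710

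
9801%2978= 867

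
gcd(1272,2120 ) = 424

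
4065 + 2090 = 6155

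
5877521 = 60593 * 97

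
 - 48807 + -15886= - 64693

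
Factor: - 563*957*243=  - 130926213 = - 3^6 *11^1 * 29^1*563^1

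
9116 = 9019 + 97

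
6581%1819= 1124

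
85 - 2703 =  - 2618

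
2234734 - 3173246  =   - 938512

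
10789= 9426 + 1363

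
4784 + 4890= 9674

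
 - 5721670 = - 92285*62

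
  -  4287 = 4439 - 8726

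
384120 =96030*4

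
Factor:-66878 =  - 2^1*  7^1 * 17^1*281^1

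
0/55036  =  0 = 0.00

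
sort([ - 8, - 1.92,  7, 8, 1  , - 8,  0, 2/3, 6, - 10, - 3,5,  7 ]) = [ - 10 , - 8, - 8, - 3, - 1.92, 0,2/3, 1, 5,6,7, 7 , 8 ] 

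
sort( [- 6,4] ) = [ - 6 , 4]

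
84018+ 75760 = 159778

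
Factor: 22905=3^2 * 5^1*509^1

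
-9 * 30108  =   - 270972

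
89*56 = 4984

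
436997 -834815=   -397818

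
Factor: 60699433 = 19^1*151^1*21157^1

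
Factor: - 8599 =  -8599^1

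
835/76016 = 835/76016 = 0.01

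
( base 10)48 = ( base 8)60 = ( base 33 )1F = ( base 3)1210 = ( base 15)33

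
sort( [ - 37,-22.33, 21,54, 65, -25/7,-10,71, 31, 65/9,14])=[ - 37, - 22.33,  -  10, - 25/7, 65/9, 14 , 21 , 31,54, 65, 71]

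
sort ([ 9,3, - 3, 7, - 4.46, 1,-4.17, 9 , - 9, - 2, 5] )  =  [ - 9, - 4.46, - 4.17, - 3, - 2,1,3, 5,7, 9 , 9 ] 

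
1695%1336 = 359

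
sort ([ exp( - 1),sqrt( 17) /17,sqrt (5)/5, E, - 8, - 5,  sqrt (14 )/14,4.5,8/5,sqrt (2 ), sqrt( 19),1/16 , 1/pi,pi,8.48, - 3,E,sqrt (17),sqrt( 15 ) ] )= [-8, - 5, - 3, 1/16, sqrt(17 )/17,sqrt( 14)/14,1/pi , exp(- 1),sqrt( 5)/5,sqrt ( 2), 8/5, E,E, pi,sqrt( 15),sqrt (17),sqrt( 19),4.5,8.48]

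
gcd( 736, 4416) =736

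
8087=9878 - 1791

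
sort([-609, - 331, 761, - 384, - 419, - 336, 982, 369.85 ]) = [ - 609, - 419, - 384,  -  336, - 331, 369.85, 761,982 ] 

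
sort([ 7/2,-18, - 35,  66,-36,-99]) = [ - 99,-36,  -  35,-18,7/2,66] 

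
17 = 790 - 773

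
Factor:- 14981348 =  - 2^2*19^1*197123^1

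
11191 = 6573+4618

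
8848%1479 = 1453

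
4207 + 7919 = 12126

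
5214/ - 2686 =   -  33/17 = - 1.94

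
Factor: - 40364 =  -2^2*10091^1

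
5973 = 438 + 5535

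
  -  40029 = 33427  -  73456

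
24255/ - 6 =-8085/2 = - 4042.50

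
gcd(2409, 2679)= 3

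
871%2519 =871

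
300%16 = 12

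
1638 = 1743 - 105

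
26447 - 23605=2842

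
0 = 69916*0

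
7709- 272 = 7437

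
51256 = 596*86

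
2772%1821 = 951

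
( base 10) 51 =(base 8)63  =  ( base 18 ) 2f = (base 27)1O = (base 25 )21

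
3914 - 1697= 2217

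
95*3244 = 308180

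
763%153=151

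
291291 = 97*3003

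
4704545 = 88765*53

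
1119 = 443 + 676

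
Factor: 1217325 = 3^1*5^2*16231^1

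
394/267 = 1 + 127/267 = 1.48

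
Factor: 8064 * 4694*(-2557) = -2^8*3^2*7^1*2347^1*2557^1 = - 96788627712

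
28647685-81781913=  - 53134228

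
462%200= 62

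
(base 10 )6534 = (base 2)1100110000110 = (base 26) 9H8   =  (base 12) 3946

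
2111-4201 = -2090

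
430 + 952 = 1382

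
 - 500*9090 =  - 4545000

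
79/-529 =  -1+450/529= - 0.15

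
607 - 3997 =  - 3390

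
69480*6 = 416880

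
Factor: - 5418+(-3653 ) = -9071 = - 47^1*193^1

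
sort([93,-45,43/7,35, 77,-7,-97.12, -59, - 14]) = [ - 97.12, - 59, - 45,-14,- 7,43/7,35,77 , 93 ] 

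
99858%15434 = 7254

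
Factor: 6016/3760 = 2^3*5^( - 1) = 8/5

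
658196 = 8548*77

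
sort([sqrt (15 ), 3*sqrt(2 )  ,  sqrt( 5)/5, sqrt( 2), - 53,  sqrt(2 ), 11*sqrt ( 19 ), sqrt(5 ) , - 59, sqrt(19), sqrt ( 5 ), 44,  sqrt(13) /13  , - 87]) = [-87,  -  59, - 53, sqrt( 13 )/13,sqrt( 5 ) /5, sqrt (2 ) , sqrt( 2), sqrt( 5), sqrt(5 ), sqrt(15 ), 3*sqrt( 2), sqrt(19), 44, 11*sqrt ( 19) ]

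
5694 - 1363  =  4331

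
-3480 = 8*(  -  435 )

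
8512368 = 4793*1776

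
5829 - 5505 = 324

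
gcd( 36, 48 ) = 12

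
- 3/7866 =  - 1 + 2621/2622 =- 0.00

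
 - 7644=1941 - 9585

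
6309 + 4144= 10453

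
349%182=167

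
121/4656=121/4656 = 0.03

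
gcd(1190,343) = 7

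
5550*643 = 3568650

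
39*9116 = 355524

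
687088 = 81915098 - 81228010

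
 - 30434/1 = -30434=-30434.00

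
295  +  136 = 431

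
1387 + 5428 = 6815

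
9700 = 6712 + 2988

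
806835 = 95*8493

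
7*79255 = 554785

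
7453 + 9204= 16657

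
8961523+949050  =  9910573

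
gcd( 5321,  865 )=1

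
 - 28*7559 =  - 211652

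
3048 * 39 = 118872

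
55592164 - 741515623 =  - 685923459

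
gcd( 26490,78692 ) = 2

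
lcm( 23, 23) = 23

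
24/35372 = 6/8843  =  0.00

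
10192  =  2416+7776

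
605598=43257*14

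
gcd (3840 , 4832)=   32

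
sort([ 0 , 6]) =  [ 0,6 ] 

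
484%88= 44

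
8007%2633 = 108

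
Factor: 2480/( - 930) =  - 2^3*3^( - 1 )= - 8/3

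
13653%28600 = 13653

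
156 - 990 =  - 834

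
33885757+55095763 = 88981520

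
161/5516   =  23/788 = 0.03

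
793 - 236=557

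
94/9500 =47/4750 = 0.01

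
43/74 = 43/74 = 0.58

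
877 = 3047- 2170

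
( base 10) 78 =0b1001110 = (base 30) 2i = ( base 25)33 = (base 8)116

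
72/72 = 1 = 1.00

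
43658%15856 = 11946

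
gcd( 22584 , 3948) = 12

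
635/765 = 127/153=   0.83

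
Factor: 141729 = 3^1*7^1 * 17^1*397^1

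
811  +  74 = 885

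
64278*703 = 45187434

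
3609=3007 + 602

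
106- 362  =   - 256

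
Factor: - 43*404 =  - 17372 = - 2^2 * 43^1 *101^1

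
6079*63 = 382977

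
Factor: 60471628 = 2^2 * 7^1*2159701^1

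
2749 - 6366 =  - 3617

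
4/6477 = 4/6477 = 0.00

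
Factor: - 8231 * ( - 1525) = 5^2*61^1*8231^1 = 12552275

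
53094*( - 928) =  - 49271232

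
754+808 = 1562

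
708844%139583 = 10929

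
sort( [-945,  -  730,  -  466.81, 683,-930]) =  [- 945,-930,-730, - 466.81,683 ]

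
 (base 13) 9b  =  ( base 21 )62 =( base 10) 128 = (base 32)40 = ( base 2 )10000000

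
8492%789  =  602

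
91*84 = 7644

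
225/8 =225/8 =28.12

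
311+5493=5804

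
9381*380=3564780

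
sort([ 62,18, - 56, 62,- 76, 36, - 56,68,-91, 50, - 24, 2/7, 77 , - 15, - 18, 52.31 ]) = [  -  91 , - 76, - 56,  -  56, - 24, - 18, - 15, 2/7, 18, 36, 50, 52.31, 62,62,68,77]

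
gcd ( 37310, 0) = 37310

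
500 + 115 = 615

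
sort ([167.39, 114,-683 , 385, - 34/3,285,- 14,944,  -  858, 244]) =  [-858, - 683, - 14, - 34/3,114 , 167.39,244,285,385,944 ] 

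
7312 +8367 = 15679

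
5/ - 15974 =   -  5/15974 = - 0.00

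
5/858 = 5/858 = 0.01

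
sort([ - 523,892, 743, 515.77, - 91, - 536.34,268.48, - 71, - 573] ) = [ - 573 , - 536.34 , - 523,  -  91, - 71, 268.48,515.77,743,892]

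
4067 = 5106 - 1039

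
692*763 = 527996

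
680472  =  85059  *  8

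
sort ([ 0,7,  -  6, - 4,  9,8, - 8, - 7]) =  [ - 8, - 7, - 6, - 4, 0,  7,8, 9]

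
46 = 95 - 49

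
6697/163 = 6697/163 = 41.09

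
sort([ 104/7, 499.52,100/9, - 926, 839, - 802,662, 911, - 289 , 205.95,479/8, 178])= [ - 926, - 802, - 289,100/9,104/7,479/8,  178,205.95,  499.52,662, 839,911] 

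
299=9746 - 9447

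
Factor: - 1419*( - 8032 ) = 11397408 = 2^5*3^1 * 11^1*43^1*251^1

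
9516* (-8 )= - 76128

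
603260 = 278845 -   -  324415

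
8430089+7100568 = 15530657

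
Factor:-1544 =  - 2^3* 193^1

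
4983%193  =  158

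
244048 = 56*4358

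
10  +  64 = 74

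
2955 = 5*591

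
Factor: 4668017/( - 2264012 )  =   - 2^( - 2)*641^( - 1)*883^(-1 )*1409^1*3313^1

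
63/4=63/4 = 15.75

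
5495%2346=803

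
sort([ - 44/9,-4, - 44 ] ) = [-44, - 44/9, - 4]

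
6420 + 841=7261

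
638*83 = 52954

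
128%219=128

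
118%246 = 118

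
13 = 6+7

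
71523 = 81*883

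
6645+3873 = 10518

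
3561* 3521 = 12538281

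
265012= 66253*4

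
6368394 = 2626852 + 3741542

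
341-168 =173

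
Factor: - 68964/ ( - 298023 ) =2^2*7^1*11^( - 2 ) =28/121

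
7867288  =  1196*6578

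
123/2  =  61+ 1/2 = 61.50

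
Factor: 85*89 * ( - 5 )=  - 5^2*17^1*89^1 = -37825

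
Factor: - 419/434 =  -2^(-1)*7^( - 1)*31^( - 1 )*419^1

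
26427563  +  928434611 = 954862174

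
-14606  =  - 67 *218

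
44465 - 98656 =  - 54191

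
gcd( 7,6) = 1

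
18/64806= 3/10801 = 0.00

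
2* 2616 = 5232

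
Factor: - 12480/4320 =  - 26/9 = -2^1*3^( - 2)*13^1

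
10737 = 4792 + 5945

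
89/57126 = 89/57126 =0.00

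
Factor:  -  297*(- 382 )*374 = 42431796 = 2^2*3^3*11^2*17^1*191^1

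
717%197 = 126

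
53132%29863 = 23269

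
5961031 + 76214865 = 82175896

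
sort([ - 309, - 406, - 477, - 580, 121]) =[-580, - 477 , - 406, - 309,121]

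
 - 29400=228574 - 257974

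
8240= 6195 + 2045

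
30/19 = 30/19=1.58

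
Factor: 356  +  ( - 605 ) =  - 249   =  -3^1 * 83^1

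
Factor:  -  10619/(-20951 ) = 37^1*73^ ( - 1) =37/73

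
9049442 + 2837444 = 11886886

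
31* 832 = 25792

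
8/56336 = 1/7042 = 0.00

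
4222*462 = 1950564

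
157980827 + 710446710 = 868427537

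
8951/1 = 8951 = 8951.00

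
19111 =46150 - 27039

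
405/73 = 5 + 40/73 =5.55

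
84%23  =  15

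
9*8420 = 75780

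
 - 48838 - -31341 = - 17497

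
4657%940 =897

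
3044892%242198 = 138516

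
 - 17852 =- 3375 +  - 14477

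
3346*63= 210798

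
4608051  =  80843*57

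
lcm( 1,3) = 3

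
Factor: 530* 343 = 2^1*5^1*7^3*53^1  =  181790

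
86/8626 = 43/4313 = 0.01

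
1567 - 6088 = - 4521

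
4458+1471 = 5929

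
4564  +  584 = 5148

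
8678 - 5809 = 2869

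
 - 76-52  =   - 128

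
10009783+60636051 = 70645834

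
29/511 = 29/511  =  0.06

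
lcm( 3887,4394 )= 101062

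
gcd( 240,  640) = 80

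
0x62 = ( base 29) 3B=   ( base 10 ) 98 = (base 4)1202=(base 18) 58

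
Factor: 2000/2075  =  2^4*5^1*83^( - 1)=   80/83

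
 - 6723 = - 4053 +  - 2670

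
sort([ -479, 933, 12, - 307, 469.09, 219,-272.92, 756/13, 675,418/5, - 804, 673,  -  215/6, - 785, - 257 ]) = [ - 804, - 785,-479,-307, - 272.92,-257, - 215/6, 12, 756/13,418/5, 219,469.09 , 673, 675, 933]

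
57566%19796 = 17974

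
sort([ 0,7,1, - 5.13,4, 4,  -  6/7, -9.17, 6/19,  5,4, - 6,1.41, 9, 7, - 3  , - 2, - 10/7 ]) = [ - 9.17, - 6 ,-5.13, - 3, - 2,-10/7,-6/7,0, 6/19,1,1.41,4,4, 4,5,7, 7,9]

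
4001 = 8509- 4508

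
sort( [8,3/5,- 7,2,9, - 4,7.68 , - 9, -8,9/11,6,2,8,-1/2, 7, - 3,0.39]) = [-9, - 8, - 7, - 4, - 3, - 1/2, 0.39, 3/5, 9/11,2, 2, 6,7 , 7.68,8,8,9]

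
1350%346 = 312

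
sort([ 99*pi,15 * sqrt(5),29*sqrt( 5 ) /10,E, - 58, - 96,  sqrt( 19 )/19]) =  [ - 96, - 58,sqrt(19 )/19, E, 29*sqrt( 5 )/10,15*sqrt( 5 ), 99*pi] 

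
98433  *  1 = 98433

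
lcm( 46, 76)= 1748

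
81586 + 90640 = 172226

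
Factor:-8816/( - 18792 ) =38/81 = 2^1*3^( -4) * 19^1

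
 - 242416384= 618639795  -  861056179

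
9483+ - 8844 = 639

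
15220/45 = 3044/9= 338.22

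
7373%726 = 113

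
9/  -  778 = -1 + 769/778=- 0.01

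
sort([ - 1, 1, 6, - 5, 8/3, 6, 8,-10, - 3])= [ - 10, - 5,  -  3, - 1,1, 8/3,6, 6, 8 ] 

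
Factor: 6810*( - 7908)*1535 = - 82665091800 = -2^3*3^2*5^2*227^1*307^1*659^1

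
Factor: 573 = 3^1*191^1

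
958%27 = 13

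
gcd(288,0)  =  288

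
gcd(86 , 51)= 1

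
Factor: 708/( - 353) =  - 2^2*3^1*59^1*353^( - 1)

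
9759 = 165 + 9594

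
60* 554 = 33240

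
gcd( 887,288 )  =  1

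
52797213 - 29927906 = 22869307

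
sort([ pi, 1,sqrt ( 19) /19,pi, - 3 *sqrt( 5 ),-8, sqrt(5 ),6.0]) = [-8,  -  3* sqrt( 5) , sqrt( 19)/19,1,sqrt( 5),pi,pi,6.0 ]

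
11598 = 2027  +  9571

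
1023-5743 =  - 4720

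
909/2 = 909/2 = 454.50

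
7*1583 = 11081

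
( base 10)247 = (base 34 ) 79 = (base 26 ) 9D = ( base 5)1442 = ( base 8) 367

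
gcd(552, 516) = 12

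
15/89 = 15/89= 0.17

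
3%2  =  1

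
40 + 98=138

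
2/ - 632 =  - 1/316=   - 0.00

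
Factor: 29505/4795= 843/137 = 3^1*137^(-1 )*281^1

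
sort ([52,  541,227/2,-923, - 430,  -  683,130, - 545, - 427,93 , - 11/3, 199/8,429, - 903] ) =[ - 923 , - 903, - 683, - 545, - 430,-427, - 11/3 , 199/8,52, 93,227/2,130, 429, 541 ]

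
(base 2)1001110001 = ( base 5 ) 10000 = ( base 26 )o1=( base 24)121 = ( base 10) 625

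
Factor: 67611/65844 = 2^( - 2)*3^( - 1)*59^( - 1 )*727^1  =  727/708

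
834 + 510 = 1344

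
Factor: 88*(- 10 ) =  - 2^4*5^1*11^1 =- 880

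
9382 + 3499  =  12881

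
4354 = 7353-2999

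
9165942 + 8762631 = 17928573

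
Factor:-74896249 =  - 74896249^1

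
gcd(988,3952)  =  988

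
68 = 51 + 17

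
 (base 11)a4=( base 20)5e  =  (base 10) 114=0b1110010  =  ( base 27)46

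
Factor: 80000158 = 2^1*7^1*61^1 * 113^1*829^1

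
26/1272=13/636  =  0.02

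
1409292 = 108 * 13049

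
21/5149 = 21/5149 = 0.00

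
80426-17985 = 62441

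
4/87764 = 1/21941 = 0.00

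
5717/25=5717/25 = 228.68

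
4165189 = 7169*581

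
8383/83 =101  =  101.00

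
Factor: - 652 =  - 2^2 * 163^1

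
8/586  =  4/293=0.01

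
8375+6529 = 14904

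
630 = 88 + 542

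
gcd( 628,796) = 4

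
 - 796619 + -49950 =- 846569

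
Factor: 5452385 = 5^1*41^1*26597^1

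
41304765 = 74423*555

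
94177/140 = 94177/140 = 672.69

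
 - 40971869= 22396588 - 63368457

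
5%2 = 1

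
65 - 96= - 31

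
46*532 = 24472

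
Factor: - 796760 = - 2^3*5^1  *  19919^1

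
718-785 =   -  67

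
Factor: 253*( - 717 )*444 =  - 2^2*3^2*11^1*23^1*37^1*239^1 = - 80542044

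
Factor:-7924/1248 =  - 2^( - 3)*3^( - 1)*7^1*13^( - 1)*283^1 = - 1981/312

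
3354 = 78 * 43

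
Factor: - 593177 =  - 13^1*103^1*443^1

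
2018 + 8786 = 10804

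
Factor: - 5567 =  - 19^1*293^1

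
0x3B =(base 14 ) 43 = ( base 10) 59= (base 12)4B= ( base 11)54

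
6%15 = 6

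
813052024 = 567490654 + 245561370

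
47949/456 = 15983/152= 105.15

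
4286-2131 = 2155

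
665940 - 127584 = 538356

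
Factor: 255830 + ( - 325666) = -2^2* 13^1 * 17^1*79^1=   - 69836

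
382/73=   5+17/73 =5.23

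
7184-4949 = 2235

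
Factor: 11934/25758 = 221/477 = 3^( -2 )*13^1 * 17^1*53^(-1)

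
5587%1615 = 742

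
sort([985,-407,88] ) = [ - 407 , 88,985]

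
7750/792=3875/396=9.79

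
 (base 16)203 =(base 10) 515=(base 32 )g3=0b1000000011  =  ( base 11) 429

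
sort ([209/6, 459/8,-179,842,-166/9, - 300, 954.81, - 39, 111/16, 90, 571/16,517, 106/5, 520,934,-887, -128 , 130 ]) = [ - 887, - 300, - 179, -128,  -  39, - 166/9, 111/16,106/5,209/6,571/16, 459/8  ,  90, 130, 517,520,842,934, 954.81] 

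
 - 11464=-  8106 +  - 3358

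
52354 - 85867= - 33513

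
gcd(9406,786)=2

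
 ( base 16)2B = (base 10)43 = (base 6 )111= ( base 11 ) 3A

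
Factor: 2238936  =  2^3*3^1*7^1*13327^1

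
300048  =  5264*57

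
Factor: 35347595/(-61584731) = - 5^1*13^( - 1 ) * 23^( - 1)*31^1 * 59^( - 1 )*3491^( - 1) * 228049^1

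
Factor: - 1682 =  - 2^1* 29^2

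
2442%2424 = 18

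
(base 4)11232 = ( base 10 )366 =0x16e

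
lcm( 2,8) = 8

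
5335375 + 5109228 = 10444603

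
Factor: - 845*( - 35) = 5^2*7^1*13^2 = 29575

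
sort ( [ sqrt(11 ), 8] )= [sqrt ( 11),8]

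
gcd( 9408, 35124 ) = 12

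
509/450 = 1 + 59/450= 1.13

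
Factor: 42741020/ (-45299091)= - 2^2 *3^( - 1 )*5^1*7^1*31^( - 1)*103^( - 1) *397^1*769^1* 4729^ ( - 1 ) 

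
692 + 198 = 890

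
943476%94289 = 586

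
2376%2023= 353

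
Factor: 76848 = 2^4 * 3^1*1601^1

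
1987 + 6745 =8732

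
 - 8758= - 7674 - 1084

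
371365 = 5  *74273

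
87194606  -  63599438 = 23595168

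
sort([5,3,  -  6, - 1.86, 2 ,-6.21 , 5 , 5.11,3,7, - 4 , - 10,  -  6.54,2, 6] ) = [ - 10, - 6.54, - 6.21,  -  6,  -  4, - 1.86,2,2,3,3 , 5,5,  5.11,6,7]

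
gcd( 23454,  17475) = 3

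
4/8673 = 4/8673  =  0.00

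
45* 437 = 19665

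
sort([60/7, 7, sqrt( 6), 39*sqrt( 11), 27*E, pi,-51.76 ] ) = [ - 51.76, sqrt( 6),pi, 7,60/7,  27*E,39*sqrt(11 )]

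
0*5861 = 0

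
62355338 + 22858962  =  85214300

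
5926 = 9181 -3255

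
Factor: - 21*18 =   -  378  =  - 2^1*3^3*7^1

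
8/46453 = 8/46453 = 0.00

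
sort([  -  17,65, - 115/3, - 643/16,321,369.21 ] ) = [ - 643/16, - 115/3, - 17, 65 , 321,369.21 ]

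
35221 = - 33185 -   -  68406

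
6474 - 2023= 4451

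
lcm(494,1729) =3458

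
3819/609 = 1273/203 = 6.27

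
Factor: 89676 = 2^2*3^2*47^1*53^1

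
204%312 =204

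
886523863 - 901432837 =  - 14908974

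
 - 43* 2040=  - 87720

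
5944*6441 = 38285304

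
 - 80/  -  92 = 20/23 = 0.87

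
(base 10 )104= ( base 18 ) 5E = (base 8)150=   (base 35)2Y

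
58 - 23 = 35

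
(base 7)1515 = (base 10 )600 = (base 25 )o0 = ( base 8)1130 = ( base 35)h5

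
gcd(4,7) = 1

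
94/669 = 94/669 = 0.14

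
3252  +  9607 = 12859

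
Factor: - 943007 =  -13^1*17^2 * 251^1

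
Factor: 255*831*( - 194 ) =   -  2^1  *3^2 *5^1 * 17^1*97^1 * 277^1 = -41109570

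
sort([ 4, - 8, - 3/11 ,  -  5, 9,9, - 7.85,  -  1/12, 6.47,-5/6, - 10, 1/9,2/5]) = [- 10, - 8,  -  7.85,-5, - 5/6, - 3/11,-1/12,1/9 , 2/5  ,  4, 6.47,9,9] 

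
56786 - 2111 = 54675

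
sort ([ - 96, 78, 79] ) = [  -  96,78, 79] 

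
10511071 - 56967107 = - 46456036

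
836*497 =415492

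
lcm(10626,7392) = 170016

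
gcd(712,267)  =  89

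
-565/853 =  - 1 + 288/853=   -0.66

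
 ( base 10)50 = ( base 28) 1m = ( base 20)2a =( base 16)32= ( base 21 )28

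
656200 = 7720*85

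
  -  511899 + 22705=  - 489194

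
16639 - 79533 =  - 62894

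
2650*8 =21200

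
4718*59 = 278362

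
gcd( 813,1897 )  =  271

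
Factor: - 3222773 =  - 3222773^1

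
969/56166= 323/18722 = 0.02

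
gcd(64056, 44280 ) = 24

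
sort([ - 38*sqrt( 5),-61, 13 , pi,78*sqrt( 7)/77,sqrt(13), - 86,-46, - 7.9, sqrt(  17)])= [ - 86, - 38 * sqrt(5 ), - 61, - 46, - 7.9, 78*sqrt ( 7)/77,  pi, sqrt( 13 ),sqrt( 17 ), 13]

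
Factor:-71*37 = -37^1* 71^1=- 2627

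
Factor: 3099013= 313^1*9901^1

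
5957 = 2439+3518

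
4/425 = 4/425 = 0.01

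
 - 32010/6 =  - 5335 = - 5335.00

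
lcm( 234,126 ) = 1638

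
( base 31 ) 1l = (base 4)310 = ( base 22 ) 28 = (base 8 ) 64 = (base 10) 52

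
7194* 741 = 5330754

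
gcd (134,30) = 2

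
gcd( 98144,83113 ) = 1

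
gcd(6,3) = 3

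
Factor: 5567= 19^1 *293^1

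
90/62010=1/689 =0.00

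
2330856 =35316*66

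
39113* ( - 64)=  - 2503232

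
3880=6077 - 2197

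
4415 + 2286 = 6701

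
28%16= 12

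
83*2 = 166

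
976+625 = 1601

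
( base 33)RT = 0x398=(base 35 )qa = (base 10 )920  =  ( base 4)32120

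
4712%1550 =62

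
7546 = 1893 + 5653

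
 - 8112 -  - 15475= 7363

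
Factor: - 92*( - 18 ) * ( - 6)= - 2^4*3^3  *  23^1 =- 9936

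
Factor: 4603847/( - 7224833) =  - 7^( - 1 )*11^ ( - 1)  *  101^( - 1 )*233^1* 929^( - 1)*19759^1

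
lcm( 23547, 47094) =47094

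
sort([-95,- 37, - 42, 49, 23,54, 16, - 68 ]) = [- 95, - 68, - 42,  -  37, 16 , 23,  49, 54 ]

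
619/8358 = 619/8358 = 0.07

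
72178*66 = 4763748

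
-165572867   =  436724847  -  602297714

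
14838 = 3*4946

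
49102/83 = 591 + 49/83 = 591.59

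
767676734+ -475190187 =292486547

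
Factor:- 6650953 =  - 2383^1* 2791^1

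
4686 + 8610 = 13296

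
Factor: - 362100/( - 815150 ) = 2^1*3^1*7^( - 1)  *71^1*137^( - 1 ) = 426/959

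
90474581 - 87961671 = 2512910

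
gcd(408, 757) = 1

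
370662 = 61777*6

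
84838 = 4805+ 80033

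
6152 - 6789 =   -  637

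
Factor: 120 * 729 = 87480 = 2^3*3^7 * 5^1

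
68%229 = 68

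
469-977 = -508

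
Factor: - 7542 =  - 2^1*3^2 * 419^1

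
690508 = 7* 98644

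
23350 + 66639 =89989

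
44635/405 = 110 + 17/81 = 110.21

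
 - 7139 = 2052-9191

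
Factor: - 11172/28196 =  - 3^1*7^1*53^(  -  1) = -21/53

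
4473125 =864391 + 3608734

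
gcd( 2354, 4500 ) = 2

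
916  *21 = 19236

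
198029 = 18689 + 179340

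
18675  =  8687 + 9988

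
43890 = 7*6270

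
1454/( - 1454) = - 1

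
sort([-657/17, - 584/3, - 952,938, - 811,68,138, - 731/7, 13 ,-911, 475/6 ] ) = [ - 952, - 911,-811, - 584/3,-731/7,  -  657/17,13, 68,475/6, 138,938]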